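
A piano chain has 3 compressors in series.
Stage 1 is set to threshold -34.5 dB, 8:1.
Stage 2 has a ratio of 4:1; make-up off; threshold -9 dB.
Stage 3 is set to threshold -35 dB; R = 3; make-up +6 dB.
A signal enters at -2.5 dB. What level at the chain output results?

-27.5 dB

Stage 1: 32 dB above -34.5 dB, reduced 8:1 to 4 dB above → -30.5 dB.
Stage 2: -30.5 dB is at or below the -9 dB threshold — no compression; output -30.5 dB.
Stage 3: overshoot 4.5 dB → 4.5/3 = 1.5 dB → -33.5 dB; +6 dB make-up → -27.5 dB.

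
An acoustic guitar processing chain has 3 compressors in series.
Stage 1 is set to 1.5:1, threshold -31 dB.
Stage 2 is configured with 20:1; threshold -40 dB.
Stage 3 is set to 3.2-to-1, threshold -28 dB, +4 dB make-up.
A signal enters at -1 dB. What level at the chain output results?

Stage 1: 30 dB above -31 dB, reduced 1.5:1 to 20 dB above → -11 dB.
Stage 2: overshoot 29 dB → 29/20 = 1.45 dB → -38.55 dB.
Stage 3: below threshold (-38.55 ≤ -28); passes unchanged; make-up brings it to -34.55 dB.

-34.55 dB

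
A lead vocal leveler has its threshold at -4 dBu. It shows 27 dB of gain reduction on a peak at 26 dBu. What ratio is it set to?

Input overshoot = 26 − (-4) = 30 dB.
Output overshoot = 30 − 27 = 3 dB.
Ratio = input overshoot / output overshoot = 30 / 3 = 10.

10:1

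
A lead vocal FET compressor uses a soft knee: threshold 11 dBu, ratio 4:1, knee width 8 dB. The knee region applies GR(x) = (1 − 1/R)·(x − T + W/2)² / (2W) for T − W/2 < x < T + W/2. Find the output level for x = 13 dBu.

x − T + W/2 = 13 − 11 + 4 = 6.
GR = (1 − 1/4) × 6² / 16 = 0.75 × 36 / 16 = 1.6875 dB.
Output = 13 − 1.6875 = 11.3125 dBu.

11.3125 dBu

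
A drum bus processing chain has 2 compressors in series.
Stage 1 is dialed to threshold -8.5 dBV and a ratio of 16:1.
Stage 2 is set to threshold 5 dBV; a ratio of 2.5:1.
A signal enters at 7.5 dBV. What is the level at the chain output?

Stage 1: 16 dB above -8.5 dBV, reduced 16:1 to 1 dB above → -7.5 dBV.
Stage 2: below threshold (-7.5 ≤ 5); passes unchanged; output -7.5 dBV.

-7.5 dBV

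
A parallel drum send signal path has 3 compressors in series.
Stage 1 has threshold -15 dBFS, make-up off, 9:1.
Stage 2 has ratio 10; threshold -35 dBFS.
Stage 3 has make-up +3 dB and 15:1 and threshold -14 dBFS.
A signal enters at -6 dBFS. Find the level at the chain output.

Stage 1: -6 dBFS is 9 dB over -15 dBFS; at 9:1 that becomes 1 dB over, giving -14 dBFS.
Stage 2: overshoot 21 dB → 21/10 = 2.1 dB → -32.9 dBFS.
Stage 3: below threshold (-32.9 ≤ -14); passes unchanged; make-up brings it to -29.9 dBFS.

-29.9 dBFS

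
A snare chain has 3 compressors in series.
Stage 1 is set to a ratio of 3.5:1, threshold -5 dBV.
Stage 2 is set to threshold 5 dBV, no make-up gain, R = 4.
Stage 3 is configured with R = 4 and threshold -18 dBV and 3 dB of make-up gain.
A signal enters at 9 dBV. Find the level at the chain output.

Stage 1: 9 dBV is 14 dB over -5 dBV; at 3.5:1 that becomes 4 dB over, giving -1 dBV.
Stage 2: -1 dBV is at or below the 5 dBV threshold — no compression; output -1 dBV.
Stage 3: 17 dB above -18 dBV, reduced 4:1 to 4.25 dB above → -13.75 dBV; +3 dB make-up → -10.75 dBV.

-10.75 dBV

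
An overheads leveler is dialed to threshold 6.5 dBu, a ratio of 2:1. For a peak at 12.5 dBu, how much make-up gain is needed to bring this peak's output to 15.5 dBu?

6 dB

The peak compresses to 6.5 + 6/2 = 9.5 dBu.
To reach 15.5 dBu requires 15.5 − 9.5 = 6 dB of make-up.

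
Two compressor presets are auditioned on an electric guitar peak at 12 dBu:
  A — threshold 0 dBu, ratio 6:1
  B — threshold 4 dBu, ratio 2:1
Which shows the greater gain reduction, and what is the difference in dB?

A: 12 dB over, compressed to 2 dB over, so 10 dB of GR.
B: 8 dB over, compressed to 4 dB over, so 4 dB of GR.
A reduces 6 dB more.

A, by 6 dB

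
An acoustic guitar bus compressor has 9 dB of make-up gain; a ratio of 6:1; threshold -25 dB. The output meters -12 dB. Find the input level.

-1 dB

Stripping the +9 dB make-up gives -21 dB at the gain stage.
The compressed level sits -21 − (-25) = 4 dB over threshold.
Undo the ratio: input overshoot = 4 × 6 = 24 dB, giving input = -1 dB.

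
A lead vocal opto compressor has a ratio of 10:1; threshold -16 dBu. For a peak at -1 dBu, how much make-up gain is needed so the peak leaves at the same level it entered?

13.5 dB

Overshoot 15 dB → 15/10 = 1.5 dB after compression, so the compressed level is -16 + 1.5 = -14.5 dBu.
Make-up = target − compressed = -1 − (-14.5) = 13.5 dB.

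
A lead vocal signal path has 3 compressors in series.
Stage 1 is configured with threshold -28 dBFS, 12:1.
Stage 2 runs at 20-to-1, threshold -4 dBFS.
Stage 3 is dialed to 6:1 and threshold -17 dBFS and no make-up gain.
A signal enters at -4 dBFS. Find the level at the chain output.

Stage 1: -4 dBFS is 24 dB over -28 dBFS; at 12:1 that becomes 2 dB over, giving -26 dBFS.
Stage 2: -26 dBFS is at or below the -4 dBFS threshold — no compression; output -26 dBFS.
Stage 3: -26 dBFS is at or below the -17 dBFS threshold — no compression; output -26 dBFS.

-26 dBFS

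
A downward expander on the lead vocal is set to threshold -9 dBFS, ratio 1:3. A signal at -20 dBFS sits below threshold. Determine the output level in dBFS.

The input is 11 dB below the -9 dBFS threshold.
A 1:3 expander multiplies undershoot by 3: 11 × 3 = 33 dB below threshold.
Output = -9 − 33 = -42 dBFS.

-42 dBFS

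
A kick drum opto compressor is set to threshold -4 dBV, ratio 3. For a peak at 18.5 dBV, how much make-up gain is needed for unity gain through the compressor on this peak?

15 dB

Without make-up, output = threshold + overshoot/3 = -4 + 7.5 = 3.5 dBV.
Gap to target: 15 dB.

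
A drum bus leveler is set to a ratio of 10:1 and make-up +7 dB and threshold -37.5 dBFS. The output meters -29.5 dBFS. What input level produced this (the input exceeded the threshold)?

Remove make-up: -29.5 − 7 = -36.5 dBFS.
Post-compression overshoot = -36.5 − (-37.5) = 1 dB.
Before 10:1 compression the overshoot was 1 × 10 = 10 dB, so input = -37.5 + 10 = -27.5 dBFS.

-27.5 dBFS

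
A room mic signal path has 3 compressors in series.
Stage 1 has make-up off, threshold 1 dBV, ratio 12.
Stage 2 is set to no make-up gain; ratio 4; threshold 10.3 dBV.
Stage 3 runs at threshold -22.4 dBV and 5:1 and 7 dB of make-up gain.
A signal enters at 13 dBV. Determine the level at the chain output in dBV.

-10.52 dBV

Stage 1: overshoot 12 dB → 12/12 = 1 dB → 2 dBV.
Stage 2: 2 dBV ≤ 10.3 dBV, so stage 2 doesn't engage; output 2 dBV.
Stage 3: 24.4 dB above -22.4 dBV, reduced 5:1 to 4.88 dB above → -17.52 dBV; +7 dB make-up → -10.52 dBV.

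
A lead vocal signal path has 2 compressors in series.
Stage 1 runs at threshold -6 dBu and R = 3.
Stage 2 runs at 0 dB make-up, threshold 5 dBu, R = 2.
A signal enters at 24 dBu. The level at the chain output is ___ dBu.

Stage 1: 30 dB above -6 dBu, reduced 3:1 to 10 dB above → 4 dBu.
Stage 2: 4 dBu ≤ 5 dBu, so stage 2 doesn't engage; output 4 dBu.

4 dBu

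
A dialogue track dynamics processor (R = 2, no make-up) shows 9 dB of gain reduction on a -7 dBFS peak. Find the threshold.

-25 dBFS

Gain reduction = -7 − (-16) = 9 dB; output overshoot = GR / (R − 1) = 9 / 1 = 9 dB.
Threshold = output − output overshoot = -16 − 9 = -25 dBFS.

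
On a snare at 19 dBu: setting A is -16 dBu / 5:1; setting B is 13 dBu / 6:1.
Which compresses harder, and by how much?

A: overshoot 35 dB → output overshoot 7 dB → GR 28 dB.
B: overshoot 6 dB → output overshoot 1 dB → GR 5 dB.
A applies 23 dB more gain reduction.

A, by 23 dB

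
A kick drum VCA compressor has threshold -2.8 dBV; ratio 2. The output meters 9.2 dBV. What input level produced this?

21.2 dBV

The compressed level sits 9.2 − (-2.8) = 12 dB over threshold.
Before 2:1 compression the overshoot was 12 × 2 = 24 dB, so input = -2.8 + 24 = 21.2 dBV.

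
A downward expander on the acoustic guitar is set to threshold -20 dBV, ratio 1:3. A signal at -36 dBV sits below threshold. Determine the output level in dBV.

-68 dBV

Undershoot = (-20) − (-36) = 16 dB.
At 1:3, that expands to 48 dB under threshold.
Output = -20 − 48 = -68 dBV.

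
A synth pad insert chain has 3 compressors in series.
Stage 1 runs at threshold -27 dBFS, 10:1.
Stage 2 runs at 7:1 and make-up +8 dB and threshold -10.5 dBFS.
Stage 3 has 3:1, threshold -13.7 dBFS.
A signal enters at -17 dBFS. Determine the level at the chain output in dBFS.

-18 dBFS

Stage 1: overshoot 10 dB → 10/10 = 1 dB → -26 dBFS.
Stage 2: below threshold (-26 ≤ -10.5); passes unchanged; make-up brings it to -18 dBFS.
Stage 3: below threshold (-18 ≤ -13.7); passes unchanged; output -18 dBFS.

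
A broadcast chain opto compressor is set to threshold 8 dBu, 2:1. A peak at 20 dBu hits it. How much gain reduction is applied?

Overshoot = 20 − 8 = 12 dB.
After 2:1 compression the overshoot becomes 12/2 = 6 dB.
So the signal is attenuated by 12 − 6 = 6 dB.

6 dB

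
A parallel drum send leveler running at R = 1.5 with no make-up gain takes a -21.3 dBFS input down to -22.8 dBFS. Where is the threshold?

Let T be the threshold. Output overshoot = (input overshoot)/R, so -22.8 − T = (-21.3 − T)/1.5.
1.5·(-22.8 − T) = -21.3 − T → 0.5·T = -34.2 − (-21.3) = -12.9.
T = -12.9/0.5 = -25.8 dBFS.

-25.8 dBFS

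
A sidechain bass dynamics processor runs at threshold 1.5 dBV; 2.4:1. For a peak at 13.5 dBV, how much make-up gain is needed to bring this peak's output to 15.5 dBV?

9 dB

Without make-up, output = threshold + overshoot/2.4 = 1.5 + 5 = 6.5 dBV.
Gap to target: 9 dB.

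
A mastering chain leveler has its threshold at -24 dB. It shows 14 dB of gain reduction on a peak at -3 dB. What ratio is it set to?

3:1

Input overshoot = -3 − (-24) = 21 dB.
Output overshoot = 21 − 14 = 7 dB.
Ratio = input overshoot / output overshoot = 21 / 7 = 3.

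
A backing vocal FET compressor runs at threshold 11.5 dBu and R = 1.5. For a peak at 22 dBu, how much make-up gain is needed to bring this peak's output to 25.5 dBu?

The peak compresses to 11.5 + 10.5/1.5 = 18.5 dBu.
To reach 25.5 dBu requires 25.5 − 18.5 = 7 dB of make-up.

7 dB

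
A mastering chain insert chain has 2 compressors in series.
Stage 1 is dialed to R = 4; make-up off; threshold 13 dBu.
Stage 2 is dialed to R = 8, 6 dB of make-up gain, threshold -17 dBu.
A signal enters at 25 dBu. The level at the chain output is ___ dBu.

-6.875 dBu

Stage 1: 25 dBu is 12 dB over 13 dBu; at 4:1 that becomes 3 dB over, giving 16 dBu.
Stage 2: overshoot 33 dB → 33/8 = 4.125 dB → -12.875 dBu; +6 dB make-up → -6.875 dBu.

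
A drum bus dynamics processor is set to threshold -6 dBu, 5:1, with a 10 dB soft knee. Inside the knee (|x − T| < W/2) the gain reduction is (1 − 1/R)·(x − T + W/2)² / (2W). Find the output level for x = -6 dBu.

x − T + W/2 = -6 − (-6) + 5 = 5.
GR = (1 − 1/5) × 5² / 20 = 0.8 × 25 / 20 = 1 dB.
Output = -6 − 1 = -7 dBu.

-7 dBu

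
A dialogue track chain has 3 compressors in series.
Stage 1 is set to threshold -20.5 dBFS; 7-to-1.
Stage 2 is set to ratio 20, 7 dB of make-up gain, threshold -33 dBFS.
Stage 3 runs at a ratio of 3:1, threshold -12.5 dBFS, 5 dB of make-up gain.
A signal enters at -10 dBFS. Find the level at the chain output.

Stage 1: 10.5 dB above -20.5 dBFS, reduced 7:1 to 1.5 dB above → -19 dBFS.
Stage 2: 14 dB above -33 dBFS, reduced 20:1 to 0.7 dB above → -32.3 dBFS; +7 dB make-up → -25.3 dBFS.
Stage 3: below threshold (-25.3 ≤ -12.5); passes unchanged; make-up brings it to -20.3 dBFS.

-20.3 dBFS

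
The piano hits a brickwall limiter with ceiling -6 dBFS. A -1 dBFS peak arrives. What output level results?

-6 dBFS

A brickwall limiter is an ∞:1 compressor: any input above the ceiling is clamped to -6 dBFS.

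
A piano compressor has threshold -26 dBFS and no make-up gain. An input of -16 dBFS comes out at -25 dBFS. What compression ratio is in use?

Input overshoot = -16 − (-26) = 10 dB; output overshoot = -25 − (-26) = 1 dB.
Ratio = 10 / 1 = 10.

10:1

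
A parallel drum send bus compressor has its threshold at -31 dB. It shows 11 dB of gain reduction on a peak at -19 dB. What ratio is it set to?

Input overshoot = -19 − (-31) = 12 dB.
Output overshoot = 12 − 11 = 1 dB.
Ratio = input overshoot / output overshoot = 12 / 1 = 12.

12:1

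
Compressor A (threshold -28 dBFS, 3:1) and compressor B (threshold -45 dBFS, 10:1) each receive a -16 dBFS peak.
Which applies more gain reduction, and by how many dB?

A: 12 dB over, compressed to 4 dB over, so 8 dB of GR.
B: 29 dB over, compressed to 2.9 dB over, so 26.1 dB of GR.
Difference: 18.1 dB in favour of B.

B, by 18.1 dB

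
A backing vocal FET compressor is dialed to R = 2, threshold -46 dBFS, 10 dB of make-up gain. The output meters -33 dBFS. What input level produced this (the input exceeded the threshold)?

-40 dBFS

Before make-up, the level was -33 − 10 = -43 dBFS.
Post-compression overshoot = -43 − (-46) = 3 dB.
Before 2:1 compression the overshoot was 3 × 2 = 6 dB, so input = -46 + 6 = -40 dBFS.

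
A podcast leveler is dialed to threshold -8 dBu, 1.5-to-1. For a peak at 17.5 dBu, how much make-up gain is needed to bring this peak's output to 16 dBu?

7 dB

Without make-up, output = threshold + overshoot/1.5 = -8 + 17 = 9 dBu.
Gap to target: 7 dB.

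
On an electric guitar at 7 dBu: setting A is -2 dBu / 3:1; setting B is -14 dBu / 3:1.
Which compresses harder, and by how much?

B, by 8 dB

A: 9 dB over, compressed to 3 dB over, so 6 dB of GR.
B: 21 dB over, compressed to 7 dB over, so 14 dB of GR.
Difference: 8 dB in favour of B.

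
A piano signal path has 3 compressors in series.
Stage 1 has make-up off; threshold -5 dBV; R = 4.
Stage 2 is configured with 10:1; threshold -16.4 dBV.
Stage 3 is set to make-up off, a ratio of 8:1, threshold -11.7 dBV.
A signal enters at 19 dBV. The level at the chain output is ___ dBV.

Stage 1: 24 dB above -5 dBV, reduced 4:1 to 6 dB above → 1 dBV.
Stage 2: 1 dBV is 17.4 dB over -16.4 dBV; at 10:1 that becomes 1.74 dB over, giving -14.66 dBV.
Stage 3: -14.66 dBV is at or below the -11.7 dBV threshold — no compression; output -14.66 dBV.

-14.66 dBV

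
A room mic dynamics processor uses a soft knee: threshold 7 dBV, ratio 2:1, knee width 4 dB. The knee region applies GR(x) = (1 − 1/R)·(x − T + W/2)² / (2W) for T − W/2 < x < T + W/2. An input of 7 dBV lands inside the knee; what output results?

x − T + W/2 = 7 − 7 + 2 = 2.
GR = (1 − 1/2) × 2² / 8 = 0.5 × 4 / 8 = 0.25 dB.
Output = 7 − 0.25 = 6.75 dBV.

6.75 dBV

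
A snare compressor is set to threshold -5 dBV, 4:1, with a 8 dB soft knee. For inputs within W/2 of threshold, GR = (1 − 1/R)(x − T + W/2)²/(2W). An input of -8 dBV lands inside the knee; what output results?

-8.046875 dBV

x − T + W/2 = -8 − (-5) + 4 = 1.
GR = (1 − 1/4) × 1² / 16 = 0.75 × 1 / 16 = 0.046875 dB.
Output = -8 − 0.046875 = -8.046875 dBV.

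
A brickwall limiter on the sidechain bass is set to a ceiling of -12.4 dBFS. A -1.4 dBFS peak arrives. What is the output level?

A brickwall limiter is an ∞:1 compressor: any input above the ceiling is clamped to -12.4 dBFS.

-12.4 dBFS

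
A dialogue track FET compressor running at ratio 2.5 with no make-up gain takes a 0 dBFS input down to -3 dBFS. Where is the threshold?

-5 dBFS

Gain reduction = 0 − (-3) = 3 dB; output overshoot = GR / (R − 1) = 3 / 1.5 = 2 dB.
Threshold = output − output overshoot = -3 − 2 = -5 dBFS.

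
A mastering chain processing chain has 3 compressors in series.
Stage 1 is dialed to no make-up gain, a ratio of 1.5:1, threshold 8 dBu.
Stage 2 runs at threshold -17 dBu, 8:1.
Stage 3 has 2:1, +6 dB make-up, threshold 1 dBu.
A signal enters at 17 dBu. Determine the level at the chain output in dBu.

Stage 1: 17 dBu is 9 dB over 8 dBu; at 1.5:1 that becomes 6 dB over, giving 14 dBu.
Stage 2: 31 dB above -17 dBu, reduced 8:1 to 3.875 dB above → -13.125 dBu.
Stage 3: below threshold (-13.125 ≤ 1); passes unchanged; make-up brings it to -7.125 dBu.

-7.125 dBu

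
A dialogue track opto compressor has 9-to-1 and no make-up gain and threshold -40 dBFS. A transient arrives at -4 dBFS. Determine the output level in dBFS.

-36 dBFS

Overshoot: -4 − (-40) = 36 dB.
9:1 compression reduces that to 36/9 = 4 dB over.
Output = -40 + 4 = -36 dBFS.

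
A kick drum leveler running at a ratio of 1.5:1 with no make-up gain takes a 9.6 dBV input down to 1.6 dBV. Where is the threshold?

Input is 24 dB above T (since output overshoot × R = input overshoot: (1.6 − T)·1.5 = 9.6 − T gives T = -14.4 dBV).
Check: -14.4 + (9.6 − (-14.4))/1.5 = -14.4 + 16 = 1.6 dBV. ✓

-14.4 dBV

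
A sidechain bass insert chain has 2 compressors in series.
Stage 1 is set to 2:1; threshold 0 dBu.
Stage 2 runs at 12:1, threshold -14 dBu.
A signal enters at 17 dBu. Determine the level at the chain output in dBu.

Stage 1: 17 dB above 0 dBu, reduced 2:1 to 8.5 dB above → 8.5 dBu.
Stage 2: 22.5 dB above -14 dBu, reduced 12:1 to 1.875 dB above → -12.125 dBu.

-12.125 dBu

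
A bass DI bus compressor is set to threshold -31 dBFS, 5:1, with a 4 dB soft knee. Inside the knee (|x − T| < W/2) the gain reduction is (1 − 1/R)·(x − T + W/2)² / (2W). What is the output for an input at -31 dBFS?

-31.4 dBFS

x − T + W/2 = -31 − (-31) + 2 = 2.
GR = (1 − 1/5) × 2² / 8 = 0.8 × 4 / 8 = 0.4 dB.
Output = -31 − 0.4 = -31.4 dBFS.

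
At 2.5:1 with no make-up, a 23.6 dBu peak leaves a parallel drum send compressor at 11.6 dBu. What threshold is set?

3.6 dBu

Gain reduction = 23.6 − 11.6 = 12 dB; output overshoot = GR / (R − 1) = 12 / 1.5 = 8 dB.
Threshold = output − output overshoot = 11.6 − 8 = 3.6 dBu.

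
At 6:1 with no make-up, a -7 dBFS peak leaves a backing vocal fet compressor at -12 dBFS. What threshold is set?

-13 dBFS

Input is 6 dB above T (since output overshoot × R = input overshoot: (-12 − T)·6 = -7 − T gives T = -13 dBFS).
Check: -13 + (-7 − (-13))/6 = -13 + 1 = -12 dBFS. ✓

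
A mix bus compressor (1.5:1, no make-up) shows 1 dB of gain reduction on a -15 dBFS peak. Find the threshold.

-18 dBFS

Let T be the threshold. Output overshoot = (input overshoot)/R, so -16 − T = (-15 − T)/1.5.
1.5·(-16 − T) = -15 − T → 0.5·T = -24 − (-15) = -9.
T = -9/0.5 = -18 dBFS.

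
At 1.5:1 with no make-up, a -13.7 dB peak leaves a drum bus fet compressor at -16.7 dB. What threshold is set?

-22.7 dB

Gain reduction = -13.7 − (-16.7) = 3 dB; output overshoot = GR / (R − 1) = 3 / 0.5 = 6 dB.
Threshold = output − output overshoot = -16.7 − 6 = -22.7 dB.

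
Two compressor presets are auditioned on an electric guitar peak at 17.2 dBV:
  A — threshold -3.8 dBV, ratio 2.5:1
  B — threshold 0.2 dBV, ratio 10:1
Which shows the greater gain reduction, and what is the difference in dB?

A: 21 dB over, compressed to 8.4 dB over, so 12.6 dB of GR.
B: 17 dB over, compressed to 1.7 dB over, so 15.3 dB of GR.
Difference: 2.7 dB in favour of B.

B, by 2.7 dB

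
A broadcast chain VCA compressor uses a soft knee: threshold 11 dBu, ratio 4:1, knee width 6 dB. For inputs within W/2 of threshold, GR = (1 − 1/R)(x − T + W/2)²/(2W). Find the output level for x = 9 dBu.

x − T + W/2 = 9 − 11 + 3 = 1.
GR = (1 − 1/4) × 1² / 12 = 0.75 × 1 / 12 = 0.0625 dB.
Output = 9 − 0.0625 = 8.9375 dBu.

8.9375 dBu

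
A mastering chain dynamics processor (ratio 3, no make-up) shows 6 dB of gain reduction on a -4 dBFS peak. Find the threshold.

Let T be the threshold. Output overshoot = (input overshoot)/R, so -10 − T = (-4 − T)/3.
3·(-10 − T) = -4 − T → 2·T = -30 − (-4) = -26.
T = -26/2 = -13 dBFS.

-13 dBFS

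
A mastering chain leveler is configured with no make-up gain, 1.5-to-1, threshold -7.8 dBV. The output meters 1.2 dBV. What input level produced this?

5.7 dBV

That's 9 dB above the -7.8 dBV threshold.
Undo the ratio: input overshoot = 9 × 1.5 = 13.5 dB, giving input = 5.7 dBV.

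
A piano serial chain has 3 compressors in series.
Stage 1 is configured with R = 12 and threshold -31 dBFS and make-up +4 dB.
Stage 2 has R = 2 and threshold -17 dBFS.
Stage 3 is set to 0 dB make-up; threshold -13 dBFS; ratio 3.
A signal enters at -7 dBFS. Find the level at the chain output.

-25 dBFS

Stage 1: overshoot 24 dB → 24/12 = 2 dB → -29 dBFS; +4 dB make-up → -25 dBFS.
Stage 2: -25 dBFS is at or below the -17 dBFS threshold — no compression; output -25 dBFS.
Stage 3: below threshold (-25 ≤ -13); passes unchanged; output -25 dBFS.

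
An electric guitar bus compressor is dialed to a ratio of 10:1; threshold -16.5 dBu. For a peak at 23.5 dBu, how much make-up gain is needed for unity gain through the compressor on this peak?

The peak compresses to -16.5 + 40/10 = -12.5 dBu.
To reach 23.5 dBu requires 23.5 − (-12.5) = 36 dB of make-up.

36 dB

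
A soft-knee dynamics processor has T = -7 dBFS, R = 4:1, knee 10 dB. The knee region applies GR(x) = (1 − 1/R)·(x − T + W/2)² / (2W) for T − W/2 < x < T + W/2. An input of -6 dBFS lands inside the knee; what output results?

-7.35 dBFS

x − T + W/2 = -6 − (-7) + 5 = 6.
GR = (1 − 1/4) × 6² / 20 = 0.75 × 36 / 20 = 1.35 dB.
Output = -6 − 1.35 = -7.35 dBFS.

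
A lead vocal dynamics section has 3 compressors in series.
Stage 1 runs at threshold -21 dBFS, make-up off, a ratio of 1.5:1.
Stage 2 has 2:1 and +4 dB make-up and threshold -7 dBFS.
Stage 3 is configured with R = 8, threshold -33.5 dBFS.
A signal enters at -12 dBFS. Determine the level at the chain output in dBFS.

Stage 1: overshoot 9 dB → 9/1.5 = 6 dB → -15 dBFS.
Stage 2: -15 dBFS is at or below the -7 dBFS threshold — no compression; make-up brings it to -11 dBFS.
Stage 3: -11 dBFS is 22.5 dB over -33.5 dBFS; at 8:1 that becomes 2.8125 dB over, giving -30.6875 dBFS.

-30.6875 dBFS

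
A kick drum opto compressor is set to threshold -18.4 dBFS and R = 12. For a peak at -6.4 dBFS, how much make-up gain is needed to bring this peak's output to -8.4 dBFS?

Without make-up, output = threshold + overshoot/12 = -18.4 + 1 = -17.4 dBFS.
Gap to target: 9 dB.

9 dB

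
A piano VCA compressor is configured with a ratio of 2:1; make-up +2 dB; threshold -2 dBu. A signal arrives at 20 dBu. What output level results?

Overshoot: 20 − (-2) = 22 dB.
The 22 dB excess becomes 11 dB after 2:1 reduction.
So the level is -2 + 11 = 9 dBu; make-up adds 2 dB, giving 11 dBu.

11 dBu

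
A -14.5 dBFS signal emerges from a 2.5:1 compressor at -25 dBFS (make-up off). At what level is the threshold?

Gain reduction = -14.5 − (-25) = 10.5 dB; output overshoot = GR / (R − 1) = 10.5 / 1.5 = 7 dB.
Threshold = output − output overshoot = -25 − 7 = -32 dBFS.

-32 dBFS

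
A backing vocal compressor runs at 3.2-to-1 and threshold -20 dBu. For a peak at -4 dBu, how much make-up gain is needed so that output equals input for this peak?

11 dB

Overshoot 16 dB → 16/3.2 = 5 dB after compression, so the compressed level is -20 + 5 = -15 dBu.
Make-up = target − compressed = -4 − (-15) = 11 dB.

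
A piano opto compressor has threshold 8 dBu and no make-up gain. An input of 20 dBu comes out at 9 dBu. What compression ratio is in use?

12:1

Input overshoot = 20 − 8 = 12 dB; output overshoot = 9 − 8 = 1 dB.
Ratio = 12 / 1 = 12.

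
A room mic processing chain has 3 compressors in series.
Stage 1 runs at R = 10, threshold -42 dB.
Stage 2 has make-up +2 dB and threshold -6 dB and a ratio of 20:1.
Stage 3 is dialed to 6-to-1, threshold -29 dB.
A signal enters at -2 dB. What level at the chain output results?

Stage 1: 40 dB above -42 dB, reduced 10:1 to 4 dB above → -38 dB.
Stage 2: below threshold (-38 ≤ -6); passes unchanged; make-up brings it to -36 dB.
Stage 3: -36 dB ≤ -29 dB, so stage 3 doesn't engage; output -36 dB.

-36 dB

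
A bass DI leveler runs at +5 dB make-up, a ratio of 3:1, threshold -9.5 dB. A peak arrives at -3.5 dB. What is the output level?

-2.5 dB

Overshoot: -3.5 − (-9.5) = 6 dB.
The 6 dB excess becomes 2 dB after 3:1 reduction.
So the level is -9.5 + 2 = -7.5 dB; make-up adds 5 dB, giving -2.5 dB.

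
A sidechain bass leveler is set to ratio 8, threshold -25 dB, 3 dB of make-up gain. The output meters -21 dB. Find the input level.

Before make-up, the level was -21 − 3 = -24 dB.
Post-compression overshoot = -24 − (-25) = 1 dB.
Input overshoot = R × output overshoot = 8 dB → input = -25 + 8 = -17 dB.

-17 dB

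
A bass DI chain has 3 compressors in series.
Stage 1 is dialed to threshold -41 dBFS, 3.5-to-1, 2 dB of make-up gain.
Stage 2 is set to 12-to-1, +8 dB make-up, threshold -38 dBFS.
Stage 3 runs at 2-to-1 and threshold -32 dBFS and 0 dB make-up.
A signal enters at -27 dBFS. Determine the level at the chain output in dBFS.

-30.875 dBFS

Stage 1: overshoot 14 dB → 14/3.5 = 4 dB → -37 dBFS; +2 dB make-up → -35 dBFS.
Stage 2: overshoot 3 dB → 3/12 = 0.25 dB → -37.75 dBFS; +8 dB make-up → -29.75 dBFS.
Stage 3: overshoot 2.25 dB → 2.25/2 = 1.125 dB → -30.875 dBFS.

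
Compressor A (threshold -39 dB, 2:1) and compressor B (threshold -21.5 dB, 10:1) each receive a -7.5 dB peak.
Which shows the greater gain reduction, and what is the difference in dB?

A: GR = 31.5 − 31.5/2 = 15.75 dB.
B: GR = 14 − 14/10 = 12.6 dB.
A applies 3.15 dB more gain reduction.

A, by 3.15 dB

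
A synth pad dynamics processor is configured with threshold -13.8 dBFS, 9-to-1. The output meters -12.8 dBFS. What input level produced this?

The compressed level sits -12.8 − (-13.8) = 1 dB over threshold.
Undo the ratio: input overshoot = 1 × 9 = 9 dB, giving input = -4.8 dBFS.

-4.8 dBFS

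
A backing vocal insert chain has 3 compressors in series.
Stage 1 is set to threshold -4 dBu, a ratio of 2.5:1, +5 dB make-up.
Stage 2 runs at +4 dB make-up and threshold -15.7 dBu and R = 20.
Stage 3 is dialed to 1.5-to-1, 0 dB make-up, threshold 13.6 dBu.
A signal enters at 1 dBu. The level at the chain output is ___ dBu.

Stage 1: overshoot 5 dB → 5/2.5 = 2 dB → -2 dBu; +5 dB make-up → 3 dBu.
Stage 2: 18.7 dB above -15.7 dBu, reduced 20:1 to 0.935 dB above → -14.765 dBu; +4 dB make-up → -10.765 dBu.
Stage 3: -10.765 dBu ≤ 13.6 dBu, so stage 3 doesn't engage; output -10.765 dBu.

-10.765 dBu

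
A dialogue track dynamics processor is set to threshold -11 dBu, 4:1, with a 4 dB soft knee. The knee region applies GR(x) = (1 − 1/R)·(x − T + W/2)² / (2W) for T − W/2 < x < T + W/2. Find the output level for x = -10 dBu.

x − T + W/2 = -10 − (-11) + 2 = 3.
GR = (1 − 1/4) × 3² / 8 = 0.75 × 9 / 8 = 0.84375 dB.
Output = -10 − 0.84375 = -10.84375 dBu.

-10.84375 dBu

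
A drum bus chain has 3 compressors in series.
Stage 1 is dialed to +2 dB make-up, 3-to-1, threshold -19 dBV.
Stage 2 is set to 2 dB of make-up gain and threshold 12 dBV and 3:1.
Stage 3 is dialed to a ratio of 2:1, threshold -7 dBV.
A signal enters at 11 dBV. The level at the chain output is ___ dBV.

Stage 1: 30 dB above -19 dBV, reduced 3:1 to 10 dB above → -9 dBV; +2 dB make-up → -7 dBV.
Stage 2: below threshold (-7 ≤ 12); passes unchanged; make-up brings it to -5 dBV.
Stage 3: -5 dBV is 2 dB over -7 dBV; at 2:1 that becomes 1 dB over, giving -6 dBV.

-6 dBV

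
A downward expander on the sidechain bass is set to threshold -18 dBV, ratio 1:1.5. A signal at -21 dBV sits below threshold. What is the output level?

Below threshold, a 1:1.5 expander applies gain = (1.5−1)×(T − x) of attenuation.
(1.5−1) × 3 = 1.5 dB, so output = -21 − 1.5 = -22.5 dBV.

-22.5 dBV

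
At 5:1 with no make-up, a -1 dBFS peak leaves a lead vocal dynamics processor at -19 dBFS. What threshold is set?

Let T be the threshold. Output overshoot = (input overshoot)/R, so -19 − T = (-1 − T)/5.
5·(-19 − T) = -1 − T → 4·T = -95 − (-1) = -94.
T = -94/4 = -23.5 dBFS.

-23.5 dBFS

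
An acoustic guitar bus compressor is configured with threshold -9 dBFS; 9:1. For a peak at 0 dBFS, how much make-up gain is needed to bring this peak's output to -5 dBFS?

3 dB

The peak compresses to -9 + 9/9 = -8 dBFS.
To reach -5 dBFS requires -5 − (-8) = 3 dB of make-up.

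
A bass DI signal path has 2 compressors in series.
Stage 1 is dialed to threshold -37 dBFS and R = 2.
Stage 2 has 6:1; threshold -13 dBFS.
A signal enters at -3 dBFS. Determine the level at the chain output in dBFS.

Stage 1: 34 dB above -37 dBFS, reduced 2:1 to 17 dB above → -20 dBFS.
Stage 2: -20 dBFS is at or below the -13 dBFS threshold — no compression; output -20 dBFS.

-20 dBFS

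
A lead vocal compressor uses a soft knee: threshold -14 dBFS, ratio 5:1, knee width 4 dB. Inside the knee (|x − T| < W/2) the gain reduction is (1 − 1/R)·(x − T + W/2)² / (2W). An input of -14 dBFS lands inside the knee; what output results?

-14.4 dBFS

x − T + W/2 = -14 − (-14) + 2 = 2.
GR = (1 − 1/5) × 2² / 8 = 0.8 × 4 / 8 = 0.4 dB.
Output = -14 − 0.4 = -14.4 dBFS.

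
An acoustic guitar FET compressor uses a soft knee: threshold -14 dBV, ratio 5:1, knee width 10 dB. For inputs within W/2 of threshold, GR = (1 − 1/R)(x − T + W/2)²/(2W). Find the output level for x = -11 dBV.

-13.56 dBV

x − T + W/2 = -11 − (-14) + 5 = 8.
GR = (1 − 1/5) × 8² / 20 = 0.8 × 64 / 20 = 2.56 dB.
Output = -11 − 2.56 = -13.56 dBV.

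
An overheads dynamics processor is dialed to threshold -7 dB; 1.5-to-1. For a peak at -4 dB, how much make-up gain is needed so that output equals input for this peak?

1 dB

The peak compresses to -7 + 3/1.5 = -5 dB.
To reach -4 dB requires -4 − (-5) = 1 dB of make-up.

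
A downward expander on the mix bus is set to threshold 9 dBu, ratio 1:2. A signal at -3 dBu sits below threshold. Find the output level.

Below threshold, a 1:2 expander applies gain = (2−1)×(T − x) of attenuation.
(2−1) × 12 = 12 dB, so output = -3 − 12 = -15 dBu.

-15 dBu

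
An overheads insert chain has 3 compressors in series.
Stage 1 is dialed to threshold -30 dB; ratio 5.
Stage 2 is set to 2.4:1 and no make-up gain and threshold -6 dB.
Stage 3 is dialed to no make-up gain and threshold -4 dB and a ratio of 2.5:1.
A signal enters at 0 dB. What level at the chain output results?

Stage 1: overshoot 30 dB → 30/5 = 6 dB → -24 dB.
Stage 2: below threshold (-24 ≤ -6); passes unchanged; output -24 dB.
Stage 3: below threshold (-24 ≤ -4); passes unchanged; output -24 dB.

-24 dB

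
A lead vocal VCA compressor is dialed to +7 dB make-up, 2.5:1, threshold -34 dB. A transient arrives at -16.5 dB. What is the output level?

Overshoot: -16.5 − (-34) = 17.5 dB.
2.5:1 compression reduces that to 17.5/2.5 = 7 dB over.
So the level is -34 + 7 = -27 dB; make-up adds 7 dB, giving -20 dB.

-20 dB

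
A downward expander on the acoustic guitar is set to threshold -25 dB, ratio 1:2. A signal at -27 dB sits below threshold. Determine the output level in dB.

-29 dB

Undershoot = (-25) − (-27) = 2 dB.
At 1:2, that expands to 4 dB under threshold.
Output = -25 − 4 = -29 dB.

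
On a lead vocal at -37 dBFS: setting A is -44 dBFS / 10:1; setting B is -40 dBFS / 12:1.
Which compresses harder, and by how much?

A, by 3.55 dB

A: overshoot 7 dB → output overshoot 0.7 dB → GR 6.3 dB.
B: overshoot 3 dB → output overshoot 0.25 dB → GR 2.75 dB.
A reduces 3.55 dB more.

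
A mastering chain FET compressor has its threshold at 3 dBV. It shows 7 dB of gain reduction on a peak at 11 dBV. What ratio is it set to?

Input overshoot = 11 − 3 = 8 dB.
Output overshoot = 8 − 7 = 1 dB.
Ratio = input overshoot / output overshoot = 8 / 1 = 8.

8:1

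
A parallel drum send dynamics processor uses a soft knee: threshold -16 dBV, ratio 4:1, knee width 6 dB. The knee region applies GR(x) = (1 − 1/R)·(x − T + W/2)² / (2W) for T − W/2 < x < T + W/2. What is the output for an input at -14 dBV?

-15.5625 dBV

x − T + W/2 = -14 − (-16) + 3 = 5.
GR = (1 − 1/4) × 5² / 12 = 0.75 × 25 / 12 = 1.5625 dB.
Output = -14 − 1.5625 = -15.5625 dBV.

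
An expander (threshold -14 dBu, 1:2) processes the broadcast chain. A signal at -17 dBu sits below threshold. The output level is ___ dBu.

The input is 3 dB below the -14 dBu threshold.
A 1:2 expander multiplies undershoot by 2: 3 × 2 = 6 dB below threshold.
Output = -14 − 6 = -20 dBu.

-20 dBu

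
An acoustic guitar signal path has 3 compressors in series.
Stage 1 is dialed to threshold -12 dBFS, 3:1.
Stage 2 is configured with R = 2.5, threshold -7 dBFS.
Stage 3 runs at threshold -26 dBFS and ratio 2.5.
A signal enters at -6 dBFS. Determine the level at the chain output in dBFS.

-19.6 dBFS

Stage 1: 6 dB above -12 dBFS, reduced 3:1 to 2 dB above → -10 dBFS.
Stage 2: -10 dBFS is at or below the -7 dBFS threshold — no compression; output -10 dBFS.
Stage 3: -10 dBFS is 16 dB over -26 dBFS; at 2.5:1 that becomes 6.4 dB over, giving -19.6 dBFS.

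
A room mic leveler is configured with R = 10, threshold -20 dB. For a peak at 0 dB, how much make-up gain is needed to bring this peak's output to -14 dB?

4 dB

Overshoot 20 dB → 20/10 = 2 dB after compression, so the compressed level is -20 + 2 = -18 dB.
Make-up = target − compressed = -14 − (-18) = 4 dB.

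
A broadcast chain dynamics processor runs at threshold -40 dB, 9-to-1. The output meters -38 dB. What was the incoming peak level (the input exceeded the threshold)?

-22 dB

That's 2 dB above the -40 dB threshold.
Input overshoot = R × output overshoot = 18 dB → input = -40 + 18 = -22 dB.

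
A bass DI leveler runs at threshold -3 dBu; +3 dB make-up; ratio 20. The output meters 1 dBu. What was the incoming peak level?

Remove make-up: 1 − 3 = -2 dBu.
That's 1 dB above the -3 dBu threshold.
Before 20:1 compression the overshoot was 1 × 20 = 20 dB, so input = -3 + 20 = 17 dBu.

17 dBu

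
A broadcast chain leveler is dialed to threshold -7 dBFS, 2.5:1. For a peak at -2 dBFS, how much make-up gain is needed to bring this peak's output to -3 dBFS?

Overshoot 5 dB → 5/2.5 = 2 dB after compression, so the compressed level is -7 + 2 = -5 dBFS.
Make-up = target − compressed = -3 − (-5) = 2 dB.

2 dB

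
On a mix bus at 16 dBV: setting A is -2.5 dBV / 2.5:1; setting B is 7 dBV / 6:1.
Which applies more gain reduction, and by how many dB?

A, by 3.6 dB

A: 18.5 dB over, compressed to 7.4 dB over, so 11.1 dB of GR.
B: 9 dB over, compressed to 1.5 dB over, so 7.5 dB of GR.
A reduces 3.6 dB more.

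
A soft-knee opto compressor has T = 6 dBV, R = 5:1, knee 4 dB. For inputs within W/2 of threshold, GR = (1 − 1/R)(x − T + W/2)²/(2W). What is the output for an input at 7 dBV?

6.1 dBV

x − T + W/2 = 7 − 6 + 2 = 3.
GR = (1 − 1/5) × 3² / 8 = 0.8 × 9 / 8 = 0.9 dB.
Output = 7 − 0.9 = 6.1 dBV.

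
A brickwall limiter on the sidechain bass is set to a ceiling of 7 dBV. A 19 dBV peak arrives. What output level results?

A brickwall limiter is an ∞:1 compressor: any input above the ceiling is clamped to 7 dBV.

7 dBV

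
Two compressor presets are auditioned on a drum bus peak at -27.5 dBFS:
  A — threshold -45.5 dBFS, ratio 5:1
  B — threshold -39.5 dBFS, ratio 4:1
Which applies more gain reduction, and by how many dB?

A, by 5.4 dB

A: GR = 18 − 18/5 = 14.4 dB.
B: GR = 12 − 12/4 = 9 dB.
A reduces 5.4 dB more.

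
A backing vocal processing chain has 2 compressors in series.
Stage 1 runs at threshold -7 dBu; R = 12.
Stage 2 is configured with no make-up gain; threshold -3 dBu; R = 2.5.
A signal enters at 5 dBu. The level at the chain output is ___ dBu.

Stage 1: 12 dB above -7 dBu, reduced 12:1 to 1 dB above → -6 dBu.
Stage 2: -6 dBu is at or below the -3 dBu threshold — no compression; output -6 dBu.

-6 dBu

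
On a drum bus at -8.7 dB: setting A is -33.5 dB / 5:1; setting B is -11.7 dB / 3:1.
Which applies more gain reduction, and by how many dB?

A, by 17.84 dB

A: overshoot 24.8 dB → output overshoot 4.96 dB → GR 19.84 dB.
B: overshoot 3 dB → output overshoot 1 dB → GR 2 dB.
A applies 17.84 dB more gain reduction.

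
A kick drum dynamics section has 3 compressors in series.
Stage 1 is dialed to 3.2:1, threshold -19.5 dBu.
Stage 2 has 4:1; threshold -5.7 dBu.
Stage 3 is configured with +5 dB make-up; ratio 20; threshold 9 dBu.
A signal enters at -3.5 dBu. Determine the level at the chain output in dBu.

Stage 1: 16 dB above -19.5 dBu, reduced 3.2:1 to 5 dB above → -14.5 dBu.
Stage 2: below threshold (-14.5 ≤ -5.7); passes unchanged; output -14.5 dBu.
Stage 3: -14.5 dBu is at or below the 9 dBu threshold — no compression; make-up brings it to -9.5 dBu.

-9.5 dBu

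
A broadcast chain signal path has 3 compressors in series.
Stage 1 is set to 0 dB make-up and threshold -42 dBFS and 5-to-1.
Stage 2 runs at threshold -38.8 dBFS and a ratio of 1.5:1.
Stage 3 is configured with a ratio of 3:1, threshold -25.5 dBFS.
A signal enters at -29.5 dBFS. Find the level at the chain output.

Stage 1: overshoot 12.5 dB → 12.5/5 = 2.5 dB → -39.5 dBFS.
Stage 2: -39.5 dBFS is at or below the -38.8 dBFS threshold — no compression; output -39.5 dBFS.
Stage 3: -39.5 dBFS ≤ -25.5 dBFS, so stage 3 doesn't engage; output -39.5 dBFS.

-39.5 dBFS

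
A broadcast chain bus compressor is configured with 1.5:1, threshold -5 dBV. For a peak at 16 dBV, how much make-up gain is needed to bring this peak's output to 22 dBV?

The peak compresses to -5 + 21/1.5 = 9 dBV.
To reach 22 dBV requires 22 − 9 = 13 dB of make-up.

13 dB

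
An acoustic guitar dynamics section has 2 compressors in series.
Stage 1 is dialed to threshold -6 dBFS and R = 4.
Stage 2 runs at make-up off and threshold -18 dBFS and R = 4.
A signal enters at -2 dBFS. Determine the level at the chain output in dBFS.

Stage 1: -2 dBFS is 4 dB over -6 dBFS; at 4:1 that becomes 1 dB over, giving -5 dBFS.
Stage 2: 13 dB above -18 dBFS, reduced 4:1 to 3.25 dB above → -14.75 dBFS.

-14.75 dBFS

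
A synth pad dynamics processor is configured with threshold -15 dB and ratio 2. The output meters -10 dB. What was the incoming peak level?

The compressed level sits -10 − (-15) = 5 dB over threshold.
Before 2:1 compression the overshoot was 5 × 2 = 10 dB, so input = -15 + 10 = -5 dB.

-5 dB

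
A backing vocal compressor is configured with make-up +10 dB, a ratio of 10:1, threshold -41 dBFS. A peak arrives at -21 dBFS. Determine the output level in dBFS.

The input is 20 dB above the -41 dBFS threshold.
10:1 compression reduces that to 20/10 = 2 dB over.
Output = -41 + 2 = -39 dBFS; make-up adds 10 dB, giving -29 dBFS.

-29 dBFS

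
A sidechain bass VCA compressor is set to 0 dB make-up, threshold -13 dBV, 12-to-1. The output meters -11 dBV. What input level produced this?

Post-compression overshoot = -11 − (-13) = 2 dB.
Undo the ratio: input overshoot = 2 × 12 = 24 dB, giving input = 11 dBV.

11 dBV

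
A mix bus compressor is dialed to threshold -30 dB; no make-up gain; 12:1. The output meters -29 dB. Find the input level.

-18 dB

That's 1 dB above the -30 dB threshold.
Before 12:1 compression the overshoot was 1 × 12 = 12 dB, so input = -30 + 12 = -18 dB.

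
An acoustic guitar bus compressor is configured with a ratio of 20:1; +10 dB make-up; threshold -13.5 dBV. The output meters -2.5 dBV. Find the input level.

Before make-up, the level was -2.5 − 10 = -12.5 dBV.
That's 1 dB above the -13.5 dBV threshold.
Undo the ratio: input overshoot = 1 × 20 = 20 dB, giving input = 6.5 dBV.

6.5 dBV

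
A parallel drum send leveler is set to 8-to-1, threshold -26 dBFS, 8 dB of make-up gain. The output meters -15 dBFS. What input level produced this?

Before make-up, the level was -15 − 8 = -23 dBFS.
That's 3 dB above the -26 dBFS threshold.
Before 8:1 compression the overshoot was 3 × 8 = 24 dB, so input = -26 + 24 = -2 dBFS.

-2 dBFS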